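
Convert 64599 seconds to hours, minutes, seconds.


17h 56m 39s

Hours: 64599 ÷ 3600 = 17 remainder 3399
Minutes: 3399 ÷ 60 = 56 remainder 39
Seconds: 39


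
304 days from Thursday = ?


Start: Thursday (index 3)
(3 + 304) mod 7
= 307 mod 7
= 6
Index 6 → Sunday

Sunday


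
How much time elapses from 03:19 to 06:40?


3h 21m

End time in minutes: 6×60 + 40 = 400
Start time in minutes: 3×60 + 19 = 199
Difference = 400 - 199 = 201 minutes
= 3 hours 21 minutes


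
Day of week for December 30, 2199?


Zeller's congruence:
q=30, m=12, k=99, j=21
h = (30 + ⌊13×13/5⌋ + 99 + ⌊99/4⌋ + ⌊21/4⌋ - 2×21) mod 7
= (30 + 33 + 99 + 24 + 5 - 42) mod 7
= 149 mod 7 = 2
h=2 → Monday

Monday


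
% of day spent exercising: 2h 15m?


Time: 135 minutes
Day: 1440 minutes
Percentage = (135/1440) × 100 ≈ 9.4%

9.4%


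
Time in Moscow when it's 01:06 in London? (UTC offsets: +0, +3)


04:06

Time difference = UTC+3 - UTC+0 = +3 hours
New hour = (1 + 3) mod 24
= 4 mod 24 = 4
Minutes unchanged → 04:06


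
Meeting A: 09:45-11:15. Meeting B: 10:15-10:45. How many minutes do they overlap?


30 minutes

Meeting A: 585-675 (in minutes from midnight)
Meeting B: 615-645
Overlap start = max(585, 615) = 615
Overlap end = min(675, 645) = 645
Overlap = max(0, 645 - 615) = 30 min


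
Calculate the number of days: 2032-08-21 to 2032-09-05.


From August 21, 2032 to September 5, 2032
Rest of August 2032: 31 - 21 = 10
Days into September 2032: 5
Total = 10 + 5 = 15 days

15 days


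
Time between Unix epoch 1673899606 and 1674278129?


378523 seconds (105.1 hours / 4.38 days)

Difference = 1674278129 - 1673899606 = 378523 seconds
In hours: 378523 / 3600 ≈ 105.1
In days: 378523 / 86400 ≈ 4.38


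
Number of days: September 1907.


30 days

Month: September (month 9)
September has 30 days


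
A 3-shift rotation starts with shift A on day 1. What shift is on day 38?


Shift B

Shifts: A, B, C
Start: A (index 0)
Day 38: (0 + 38 - 1) mod 3
= 37 mod 3
= 1
Index 1 → shift B


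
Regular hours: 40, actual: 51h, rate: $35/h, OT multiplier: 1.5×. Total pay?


Regular: 40h × $35 = $1400.00
Overtime: 51 - 40 = 11h
OT pay: 11h × $35 × 1.5 = $577.50
Total = $1400.00 + $577.50 = $1977.50

$1977.50


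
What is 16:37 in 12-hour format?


Hour: 16
16 - 12 = 4 → PM

4:37 PM


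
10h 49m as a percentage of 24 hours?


0.4507 (45.07%)

Total minutes: 10×60 + 49 = 649
Day = 24×60 = 1440 minutes
Fraction = 649/1440 ≈ 0.4507
As a percentage: 649/1440 × 100 ≈ 45.07%


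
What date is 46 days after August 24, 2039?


Start: August 24, 2039
Add 46 days
August 24 → September 1: 31 - 24 + 1 = 8 days (46 - 8 = 38 left)
September 1 → October 1: 30 - 1 + 1 = 30 days (38 - 30 = 8 left)
October 1 + 8 = October 9, 2039

October 9, 2039


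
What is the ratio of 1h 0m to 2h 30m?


Duration 1: 60 minutes
Duration 2: 150 minutes
Ratio = 60:150
GCD = 30
Simplified = 2:5
As a decimal: 2/5 = 0.40

2:5 (0.40)


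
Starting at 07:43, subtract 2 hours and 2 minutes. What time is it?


05:41

Start: 463 minutes from midnight
Subtract: 122 minutes
Remaining: 463 - 122 = 341
Hours: 5, Minutes: 41


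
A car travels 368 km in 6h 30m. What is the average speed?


Distance: 368 km
Time: 6h 30m = 390 min = 390/60 = 13/2 hours
Speed = 368 ÷ (13/2) = 368 × 2 / 13 = 736/13 ≈ 56.6 km/h

56.6 km/h


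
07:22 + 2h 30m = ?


09:52

Start: 442 minutes from midnight
Add: 150 minutes
Total: 592 minutes
Hours: 592 ÷ 60 = 9 remainder 52


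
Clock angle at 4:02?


Hour hand = 4×30 + 2×0.5 = 121.0°
Minute hand = 2×6 = 12°
Difference = |121.0 - 12| = 109.0°

109.0°


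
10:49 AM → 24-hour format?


Input: 10:49 AM
AM hour stays: 10

10:49


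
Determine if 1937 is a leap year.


Rules: divisible by 4 AND (not by 100 OR by 400)
1937 ÷ 4 = 484 remainder 1 → not divisible by 4
Not divisible by 4 → not a leap year

No


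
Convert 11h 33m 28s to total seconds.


Hours: 11 × 3600 = 39600
Minutes: 33 × 60 = 1980
Seconds: 28
Total = 39600 + 1980 + 28 = 41608

41608 seconds


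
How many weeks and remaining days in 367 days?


Weeks: 367 ÷ 7 = 52 remainder 3

52 weeks 3 days


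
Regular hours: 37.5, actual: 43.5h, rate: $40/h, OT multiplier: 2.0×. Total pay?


Regular: 37.5h × $40 = $1500.00
Overtime: 43.5 - 37.5 = 6.0h
OT pay: 6.0h × $40 × 2.0 = $480.00
Total = $1500.00 + $480.00 = $1980.00

$1980.00


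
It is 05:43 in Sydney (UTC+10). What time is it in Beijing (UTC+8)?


Time difference = UTC+8 - UTC+10 = -2 hours
New hour = (5 -2) mod 24
= 3 mod 24 = 3
Minutes unchanged → 03:43

03:43


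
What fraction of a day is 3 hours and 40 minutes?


0.1528 (15.28%)

Total minutes: 3×60 + 40 = 220
Day = 24×60 = 1440 minutes
Fraction = 220/1440 ≈ 0.1528
As a percentage: 220/1440 × 100 ≈ 15.28%


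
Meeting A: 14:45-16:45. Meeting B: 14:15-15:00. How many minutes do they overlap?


15 minutes

Meeting A: 885-1005 (in minutes from midnight)
Meeting B: 855-900
Overlap start = max(885, 855) = 885
Overlap end = min(1005, 900) = 900
Overlap = max(0, 900 - 885) = 15 min


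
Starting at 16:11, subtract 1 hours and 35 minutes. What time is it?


Start: 971 minutes from midnight
Subtract: 95 minutes
Remaining: 971 - 95 = 876
Hours: 14, Minutes: 36

14:36


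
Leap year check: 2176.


Yes

Rules: divisible by 4 AND (not by 100 OR by 400)
2176 ÷ 4 = 544 exactly → divisible by 4
2176 ÷ 100 = 21 remainder 76 → not divisible by 100
Divisible by 4 but not by 100 → leap year


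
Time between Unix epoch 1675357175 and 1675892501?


535326 seconds (148.7 hours / 6.20 days)

Difference = 1675892501 - 1675357175 = 535326 seconds
In hours: 535326 / 3600 ≈ 148.7
In days: 535326 / 86400 ≈ 6.20


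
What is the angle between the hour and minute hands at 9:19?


165.5°

Hour hand = 9×30 + 19×0.5 = 279.5°
Minute hand = 19×6 = 114°
Difference = |279.5 - 114| = 165.5°


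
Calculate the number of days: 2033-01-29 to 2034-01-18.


354 days

From January 29, 2033 to January 18, 2034
Rest of January 2033: 31 - 29 = 2
Full months: February 2033 28, March 31, April 30, May 31, June 30, July 31, August 31, September 30, October 31, November 30, December 31
Days into January 2034: 18
Total = 2 + 28 + 31 + 30 + 31 + 30 + 31 + 31 + 30 + 31 + 30 + 31 + 18 = 354 days


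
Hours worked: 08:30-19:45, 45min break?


10h 30m (630 minutes)

Total time = (19×60+45) - (8×60+30)
= 1185 - 510 = 675 min
Minus break: 675 - 45 = 630 min
= 10h 30m


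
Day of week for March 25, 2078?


Friday

Zeller's congruence:
q=25, m=3, k=78, j=20
h = (25 + ⌊13×4/5⌋ + 78 + ⌊78/4⌋ + ⌊20/4⌋ - 2×20) mod 7
= (25 + 10 + 78 + 19 + 5 - 40) mod 7
= 97 mod 7 = 6
h=6 → Friday


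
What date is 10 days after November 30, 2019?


Start: November 30, 2019
Add 10 days
November 30 → December 1: 30 - 30 + 1 = 1 days (10 - 1 = 9 left)
December 1 + 9 = December 10, 2019

December 10, 2019


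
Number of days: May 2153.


31 days

Month: May (month 5)
May has 31 days


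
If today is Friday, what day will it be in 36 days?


Saturday

Start: Friday (index 4)
(4 + 36) mod 7
= 40 mod 7
= 5
Index 5 → Saturday


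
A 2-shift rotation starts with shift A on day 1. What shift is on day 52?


Shifts: A, B
Start: A (index 0)
Day 52: (0 + 52 - 1) mod 2
= 51 mod 2
= 1
Index 1 → shift B

Shift B


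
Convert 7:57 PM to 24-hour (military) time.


Input: 7:57 PM
PM: 7 + 12 = 19

19:57


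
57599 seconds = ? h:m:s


Hours: 57599 ÷ 3600 = 15 remainder 3599
Minutes: 3599 ÷ 60 = 59 remainder 59
Seconds: 59

15h 59m 59s


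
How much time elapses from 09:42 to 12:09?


End time in minutes: 12×60 + 9 = 729
Start time in minutes: 9×60 + 42 = 582
Difference = 729 - 582 = 147 minutes
= 2 hours 27 minutes

2h 27m


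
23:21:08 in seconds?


Hours: 23 × 3600 = 82800
Minutes: 21 × 60 = 1260
Seconds: 8
Total = 82800 + 1260 + 8 = 84068

84068 seconds


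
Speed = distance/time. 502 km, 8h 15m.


60.8 km/h

Distance: 502 km
Time: 8h 15m = 495 min = 495/60 = 33/4 hours
Speed = 502 ÷ (33/4) = 502 × 4 / 33 = 2008/33 ≈ 60.8 km/h


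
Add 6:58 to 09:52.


Start: 592 minutes from midnight
Add: 418 minutes
Total: 1010 minutes
Hours: 1010 ÷ 60 = 16 remainder 50

16:50


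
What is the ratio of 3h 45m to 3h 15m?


Duration 1: 225 minutes
Duration 2: 195 minutes
Ratio = 225:195
GCD = 15
Simplified = 15:13
As a decimal: 15/13 ≈ 1.15

15:13 (1.15)


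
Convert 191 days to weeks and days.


27 weeks 2 days

Weeks: 191 ÷ 7 = 27 remainder 2


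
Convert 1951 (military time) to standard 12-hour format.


7:51 PM

Hour: 19
19 - 12 = 7 → PM


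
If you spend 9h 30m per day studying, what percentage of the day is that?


Time: 570 minutes
Day: 1440 minutes
Percentage = (570/1440) × 100 ≈ 39.6%

39.6%


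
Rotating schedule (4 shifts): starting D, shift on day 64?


Shifts: A, B, C, D
Start: D (index 3)
Day 64: (3 + 64 - 1) mod 4
= 66 mod 4
= 2
Index 2 → shift C

Shift C


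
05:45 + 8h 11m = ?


13:56

Start: 345 minutes from midnight
Add: 491 minutes
Total: 836 minutes
Hours: 836 ÷ 60 = 13 remainder 56


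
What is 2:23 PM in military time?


Input: 2:23 PM
PM: 2 + 12 = 14

14:23


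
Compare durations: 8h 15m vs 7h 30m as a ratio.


11:10 (1.10)

Duration 1: 495 minutes
Duration 2: 450 minutes
Ratio = 495:450
GCD = 45
Simplified = 11:10
As a decimal: 11/10 = 1.10


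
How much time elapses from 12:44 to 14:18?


End time in minutes: 14×60 + 18 = 858
Start time in minutes: 12×60 + 44 = 764
Difference = 858 - 764 = 94 minutes
= 1 hours 34 minutes

1h 34m


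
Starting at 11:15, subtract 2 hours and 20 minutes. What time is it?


08:55

Start: 675 minutes from midnight
Subtract: 140 minutes
Remaining: 675 - 140 = 535
Hours: 8, Minutes: 55


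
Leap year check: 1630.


Rules: divisible by 4 AND (not by 100 OR by 400)
1630 ÷ 4 = 407 remainder 2 → not divisible by 4
Not divisible by 4 → not a leap year

No


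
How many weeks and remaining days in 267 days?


38 weeks 1 days

Weeks: 267 ÷ 7 = 38 remainder 1


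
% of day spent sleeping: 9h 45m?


Time: 585 minutes
Day: 1440 minutes
Percentage = (585/1440) × 100 ≈ 40.6%

40.6%


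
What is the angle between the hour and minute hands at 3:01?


84.5°

Hour hand = 3×30 + 1×0.5 = 90.5°
Minute hand = 1×6 = 6°
Difference = |90.5 - 6| = 84.5°


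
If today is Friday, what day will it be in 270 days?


Tuesday

Start: Friday (index 4)
(4 + 270) mod 7
= 274 mod 7
= 1
Index 1 → Tuesday


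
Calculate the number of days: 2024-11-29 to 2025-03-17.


108 days

From November 29, 2024 to March 17, 2025
Rest of November 2024: 30 - 29 = 1
Full months: December 31, January 31, February 2025 28
Days into March 2025: 17
Total = 1 + 31 + 31 + 28 + 17 = 108 days


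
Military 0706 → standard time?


7:06 AM

Hour: 7
7 < 12 → AM


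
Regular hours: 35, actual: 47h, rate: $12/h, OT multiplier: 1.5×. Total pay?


$636.00

Regular: 35h × $12 = $420.00
Overtime: 47 - 35 = 12h
OT pay: 12h × $12 × 1.5 = $216.00
Total = $420.00 + $216.00 = $636.00


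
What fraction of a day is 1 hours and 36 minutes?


Total minutes: 1×60 + 36 = 96
Day = 24×60 = 1440 minutes
Fraction = 96/1440 ≈ 0.0667
As a percentage: 96/1440 × 100 ≈ 6.67%

0.0667 (6.67%)


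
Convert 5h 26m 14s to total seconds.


Hours: 5 × 3600 = 18000
Minutes: 26 × 60 = 1560
Seconds: 14
Total = 18000 + 1560 + 14 = 19574

19574 seconds


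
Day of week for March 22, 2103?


Zeller's congruence:
q=22, m=3, k=3, j=21
h = (22 + ⌊13×4/5⌋ + 3 + ⌊3/4⌋ + ⌊21/4⌋ - 2×21) mod 7
= (22 + 10 + 3 + 0 + 5 - 42) mod 7
= -2 mod 7 = 5
h=5 → Thursday

Thursday


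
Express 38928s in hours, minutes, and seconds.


10h 48m 48s

Hours: 38928 ÷ 3600 = 10 remainder 2928
Minutes: 2928 ÷ 60 = 48 remainder 48
Seconds: 48


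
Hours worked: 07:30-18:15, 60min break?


Total time = (18×60+15) - (7×60+30)
= 1095 - 450 = 645 min
Minus break: 645 - 60 = 585 min
= 9h 45m

9h 45m (585 minutes)


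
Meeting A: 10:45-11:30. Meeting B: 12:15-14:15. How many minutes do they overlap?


Meeting A: 645-690 (in minutes from midnight)
Meeting B: 735-855
Overlap start = max(645, 735) = 735
Overlap end = min(690, 855) = 690
Overlap = max(0, 690 - 735) = 0 min

0 minutes


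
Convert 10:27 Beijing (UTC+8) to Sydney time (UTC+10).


12:27

Time difference = UTC+10 - UTC+8 = +2 hours
New hour = (10 + 2) mod 24
= 12 mod 24 = 12
Minutes unchanged → 12:27


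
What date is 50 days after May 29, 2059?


July 18, 2059

Start: May 29, 2059
Add 50 days
May 29 → June 1: 31 - 29 + 1 = 3 days (50 - 3 = 47 left)
June 1 → July 1: 30 - 1 + 1 = 30 days (47 - 30 = 17 left)
July 1 + 17 = July 18, 2059


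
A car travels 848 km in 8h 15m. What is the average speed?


Distance: 848 km
Time: 8h 15m = 495 min = 495/60 = 33/4 hours
Speed = 848 ÷ (33/4) = 848 × 4 / 33 = 3392/33 ≈ 102.8 km/h

102.8 km/h


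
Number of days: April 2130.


30 days

Month: April (month 4)
April has 30 days


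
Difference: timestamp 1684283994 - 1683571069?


Difference = 1684283994 - 1683571069 = 712925 seconds
In hours: 712925 / 3600 ≈ 198.0
In days: 712925 / 86400 ≈ 8.25

712925 seconds (198.0 hours / 8.25 days)


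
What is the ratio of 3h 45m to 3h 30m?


Duration 1: 225 minutes
Duration 2: 210 minutes
Ratio = 225:210
GCD = 15
Simplified = 15:14
As a decimal: 15/14 ≈ 1.07

15:14 (1.07)


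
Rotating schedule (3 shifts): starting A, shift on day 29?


Shifts: A, B, C
Start: A (index 0)
Day 29: (0 + 29 - 1) mod 3
= 28 mod 3
= 1
Index 1 → shift B

Shift B


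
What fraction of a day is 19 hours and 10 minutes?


Total minutes: 19×60 + 10 = 1150
Day = 24×60 = 1440 minutes
Fraction = 1150/1440 ≈ 0.7986
As a percentage: 1150/1440 × 100 ≈ 79.86%

0.7986 (79.86%)


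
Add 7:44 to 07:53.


Start: 473 minutes from midnight
Add: 464 minutes
Total: 937 minutes
Hours: 937 ÷ 60 = 15 remainder 37

15:37


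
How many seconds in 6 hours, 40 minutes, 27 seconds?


24027 seconds

Hours: 6 × 3600 = 21600
Minutes: 40 × 60 = 2400
Seconds: 27
Total = 21600 + 2400 + 27 = 24027


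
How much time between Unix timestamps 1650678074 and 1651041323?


Difference = 1651041323 - 1650678074 = 363249 seconds
In hours: 363249 / 3600 ≈ 100.9
In days: 363249 / 86400 ≈ 4.20

363249 seconds (100.9 hours / 4.20 days)


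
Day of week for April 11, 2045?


Tuesday

Zeller's congruence:
q=11, m=4, k=45, j=20
h = (11 + ⌊13×5/5⌋ + 45 + ⌊45/4⌋ + ⌊20/4⌋ - 2×20) mod 7
= (11 + 13 + 45 + 11 + 5 - 40) mod 7
= 45 mod 7 = 3
h=3 → Tuesday


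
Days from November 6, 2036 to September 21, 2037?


319 days

From November 6, 2036 to September 21, 2037
Rest of November 2036: 30 - 6 = 24
Full months: December 31, January 31, February 2037 28, March 31, April 30, May 31, June 30, July 31, August 31
Days into September 2037: 21
Total = 24 + 31 + 31 + 28 + 31 + 30 + 31 + 30 + 31 + 31 + 21 = 319 days


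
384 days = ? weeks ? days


Weeks: 384 ÷ 7 = 54 remainder 6

54 weeks 6 days


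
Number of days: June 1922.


Month: June (month 6)
June has 30 days

30 days


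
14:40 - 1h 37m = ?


Start: 880 minutes from midnight
Subtract: 97 minutes
Remaining: 880 - 97 = 783
Hours: 13, Minutes: 3

13:03


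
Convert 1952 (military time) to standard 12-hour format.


7:52 PM

Hour: 19
19 - 12 = 7 → PM


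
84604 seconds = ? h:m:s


23h 30m 4s

Hours: 84604 ÷ 3600 = 23 remainder 1804
Minutes: 1804 ÷ 60 = 30 remainder 4
Seconds: 4


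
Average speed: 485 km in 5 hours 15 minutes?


Distance: 485 km
Time: 5h 15m = 315 min = 315/60 = 21/4 hours
Speed = 485 ÷ (21/4) = 485 × 4 / 21 = 1940/21 ≈ 92.4 km/h

92.4 km/h


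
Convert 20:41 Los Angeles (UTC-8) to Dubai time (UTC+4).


Time difference = UTC+4 - UTC-8 = +12 hours
New hour = (20 + 12) mod 24
= 32 mod 24 = 8
Minutes unchanged → 08:41; 32 ≥ 24 → next day

08:41 (next day)


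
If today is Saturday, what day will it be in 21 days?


Start: Saturday (index 5)
(5 + 21) mod 7
= 26 mod 7
= 5
Index 5 → Saturday

Saturday


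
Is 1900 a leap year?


Rules: divisible by 4 AND (not by 100 OR by 400)
1900 ÷ 4 = 475 exactly → divisible by 4
1900 ÷ 100 = 19 exactly → divisible by 100
1900 ÷ 400 = 4 remainder 300 → not divisible by 400
Divisible by 100 but not by 400 → not a leap year

No


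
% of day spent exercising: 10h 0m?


41.7%

Time: 600 minutes
Day: 1440 minutes
Percentage = (600/1440) × 100 ≈ 41.7%


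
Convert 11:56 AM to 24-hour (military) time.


Input: 11:56 AM
AM hour stays: 11

11:56


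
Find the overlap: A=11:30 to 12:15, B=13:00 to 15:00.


Meeting A: 690-735 (in minutes from midnight)
Meeting B: 780-900
Overlap start = max(690, 780) = 780
Overlap end = min(735, 900) = 735
Overlap = max(0, 735 - 780) = 0 min

0 minutes


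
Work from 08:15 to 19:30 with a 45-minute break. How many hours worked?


Total time = (19×60+30) - (8×60+15)
= 1170 - 495 = 675 min
Minus break: 675 - 45 = 630 min
= 10h 30m

10h 30m (630 minutes)


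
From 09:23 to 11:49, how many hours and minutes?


2h 26m

End time in minutes: 11×60 + 49 = 709
Start time in minutes: 9×60 + 23 = 563
Difference = 709 - 563 = 146 minutes
= 2 hours 26 minutes


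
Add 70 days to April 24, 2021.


July 3, 2021

Start: April 24, 2021
Add 70 days
April 24 → May 1: 30 - 24 + 1 = 7 days (70 - 7 = 63 left)
May 1 → June 1: 31 - 1 + 1 = 31 days (63 - 31 = 32 left)
June 1 → July 1: 30 - 1 + 1 = 30 days (32 - 30 = 2 left)
July 1 + 2 = July 3, 2021


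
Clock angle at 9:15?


172.5°

Hour hand = 9×30 + 15×0.5 = 277.5°
Minute hand = 15×6 = 90°
Difference = |277.5 - 90| = 187.5°
Since > 180°: 360 - 187.5 = 172.5°


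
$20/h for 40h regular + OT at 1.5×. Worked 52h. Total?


Regular: 40h × $20 = $800.00
Overtime: 52 - 40 = 12h
OT pay: 12h × $20 × 1.5 = $360.00
Total = $800.00 + $360.00 = $1160.00

$1160.00


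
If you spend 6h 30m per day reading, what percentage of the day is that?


Time: 390 minutes
Day: 1440 minutes
Percentage = (390/1440) × 100 ≈ 27.1%

27.1%


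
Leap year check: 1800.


Rules: divisible by 4 AND (not by 100 OR by 400)
1800 ÷ 4 = 450 exactly → divisible by 4
1800 ÷ 100 = 18 exactly → divisible by 100
1800 ÷ 400 = 4 remainder 200 → not divisible by 400
Divisible by 100 but not by 400 → not a leap year

No


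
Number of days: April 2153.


Month: April (month 4)
April has 30 days

30 days


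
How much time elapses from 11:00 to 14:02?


3h 2m

End time in minutes: 14×60 + 2 = 842
Start time in minutes: 11×60 + 0 = 660
Difference = 842 - 660 = 182 minutes
= 3 hours 2 minutes


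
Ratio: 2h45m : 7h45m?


Duration 1: 165 minutes
Duration 2: 465 minutes
Ratio = 165:465
GCD = 15
Simplified = 11:31
As a decimal: 11/31 ≈ 0.35

11:31 (0.35)


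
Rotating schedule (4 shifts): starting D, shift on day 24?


Shift C

Shifts: A, B, C, D
Start: D (index 3)
Day 24: (3 + 24 - 1) mod 4
= 26 mod 4
= 2
Index 2 → shift C


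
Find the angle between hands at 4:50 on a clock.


155.0°

Hour hand = 4×30 + 50×0.5 = 145.0°
Minute hand = 50×6 = 300°
Difference = |145.0 - 300| = 155.0°


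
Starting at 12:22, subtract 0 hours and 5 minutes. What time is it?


Start: 742 minutes from midnight
Subtract: 5 minutes
Remaining: 742 - 5 = 737
Hours: 12, Minutes: 17

12:17


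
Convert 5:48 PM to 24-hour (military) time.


Input: 5:48 PM
PM: 5 + 12 = 17

17:48


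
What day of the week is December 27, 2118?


Zeller's congruence:
q=27, m=12, k=18, j=21
h = (27 + ⌊13×13/5⌋ + 18 + ⌊18/4⌋ + ⌊21/4⌋ - 2×21) mod 7
= (27 + 33 + 18 + 4 + 5 - 42) mod 7
= 45 mod 7 = 3
h=3 → Tuesday

Tuesday


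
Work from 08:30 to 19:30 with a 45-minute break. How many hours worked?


10h 15m (615 minutes)

Total time = (19×60+30) - (8×60+30)
= 1170 - 510 = 660 min
Minus break: 660 - 45 = 615 min
= 10h 15m


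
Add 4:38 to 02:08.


Start: 128 minutes from midnight
Add: 278 minutes
Total: 406 minutes
Hours: 406 ÷ 60 = 6 remainder 46

06:46


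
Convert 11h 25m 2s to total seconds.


41102 seconds

Hours: 11 × 3600 = 39600
Minutes: 25 × 60 = 1500
Seconds: 2
Total = 39600 + 1500 + 2 = 41102


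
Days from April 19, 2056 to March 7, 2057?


From April 19, 2056 to March 7, 2057
Rest of April 2056: 30 - 19 = 11
Full months: May 31, June 30, July 31, August 31, September 30, October 31, November 30, December 31, January 31, February 2057 28
Days into March 2057: 7
Total = 11 + 31 + 30 + 31 + 31 + 30 + 31 + 30 + 31 + 31 + 28 + 7 = 322 days

322 days


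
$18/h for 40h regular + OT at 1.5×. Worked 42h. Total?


$774.00

Regular: 40h × $18 = $720.00
Overtime: 42 - 40 = 2h
OT pay: 2h × $18 × 1.5 = $54.00
Total = $720.00 + $54.00 = $774.00


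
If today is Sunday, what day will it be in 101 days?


Start: Sunday (index 6)
(6 + 101) mod 7
= 107 mod 7
= 2
Index 2 → Wednesday

Wednesday


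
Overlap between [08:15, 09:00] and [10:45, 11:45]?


0 minutes

Meeting A: 495-540 (in minutes from midnight)
Meeting B: 645-705
Overlap start = max(495, 645) = 645
Overlap end = min(540, 705) = 540
Overlap = max(0, 540 - 645) = 0 min


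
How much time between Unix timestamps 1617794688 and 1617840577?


Difference = 1617840577 - 1617794688 = 45889 seconds
In hours: 45889 / 3600 ≈ 12.7
In days: 45889 / 86400 ≈ 0.53

45889 seconds (12.7 hours / 0.53 days)


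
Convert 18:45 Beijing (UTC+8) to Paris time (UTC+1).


Time difference = UTC+1 - UTC+8 = -7 hours
New hour = (18 -7) mod 24
= 11 mod 24 = 11
Minutes unchanged → 11:45

11:45


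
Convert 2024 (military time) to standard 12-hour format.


Hour: 20
20 - 12 = 8 → PM

8:24 PM


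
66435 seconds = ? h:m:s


18h 27m 15s

Hours: 66435 ÷ 3600 = 18 remainder 1635
Minutes: 1635 ÷ 60 = 27 remainder 15
Seconds: 15


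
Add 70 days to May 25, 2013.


Start: May 25, 2013
Add 70 days
May 25 → June 1: 31 - 25 + 1 = 7 days (70 - 7 = 63 left)
June 1 → July 1: 30 - 1 + 1 = 30 days (63 - 30 = 33 left)
July 1 → August 1: 31 - 1 + 1 = 31 days (33 - 31 = 2 left)
August 1 + 2 = August 3, 2013

August 3, 2013


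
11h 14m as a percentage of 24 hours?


0.4681 (46.81%)

Total minutes: 11×60 + 14 = 674
Day = 24×60 = 1440 minutes
Fraction = 674/1440 ≈ 0.4681
As a percentage: 674/1440 × 100 ≈ 46.81%


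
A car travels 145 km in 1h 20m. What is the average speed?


Distance: 145 km
Time: 1h 20m = 80 min = 80/60 = 4/3 hours
Speed = 145 ÷ (4/3) = 145 × 3 / 4 = 435/4 ≈ 108.8 km/h

108.8 km/h


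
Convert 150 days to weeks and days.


Weeks: 150 ÷ 7 = 21 remainder 3

21 weeks 3 days


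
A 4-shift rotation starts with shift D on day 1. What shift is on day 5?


Shifts: A, B, C, D
Start: D (index 3)
Day 5: (3 + 5 - 1) mod 4
= 7 mod 4
= 3
Index 3 → shift D

Shift D


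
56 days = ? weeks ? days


8 weeks 0 days

Weeks: 56 ÷ 7 = 8 remainder 0


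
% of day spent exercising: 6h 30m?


Time: 390 minutes
Day: 1440 minutes
Percentage = (390/1440) × 100 ≈ 27.1%

27.1%


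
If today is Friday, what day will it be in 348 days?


Start: Friday (index 4)
(4 + 348) mod 7
= 352 mod 7
= 2
Index 2 → Wednesday

Wednesday


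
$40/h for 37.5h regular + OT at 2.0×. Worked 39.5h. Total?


Regular: 37.5h × $40 = $1500.00
Overtime: 39.5 - 37.5 = 2.0h
OT pay: 2.0h × $40 × 2.0 = $160.00
Total = $1500.00 + $160.00 = $1660.00

$1660.00


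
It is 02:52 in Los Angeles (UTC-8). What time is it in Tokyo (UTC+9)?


19:52

Time difference = UTC+9 - UTC-8 = +17 hours
New hour = (2 + 17) mod 24
= 19 mod 24 = 19
Minutes unchanged → 19:52


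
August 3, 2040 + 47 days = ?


Start: August 3, 2040
Add 47 days
August 3 → September 1: 31 - 3 + 1 = 29 days (47 - 29 = 18 left)
September 1 + 18 = September 19, 2040

September 19, 2040


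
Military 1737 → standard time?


5:37 PM

Hour: 17
17 - 12 = 5 → PM


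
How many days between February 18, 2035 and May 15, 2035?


86 days

From February 18, 2035 to May 15, 2035
Rest of February 2035: 28 - 18 = 10
Full months: March 31, April 30
Days into May 2035: 15
Total = 10 + 31 + 30 + 15 = 86 days


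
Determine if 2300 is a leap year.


No

Rules: divisible by 4 AND (not by 100 OR by 400)
2300 ÷ 4 = 575 exactly → divisible by 4
2300 ÷ 100 = 23 exactly → divisible by 100
2300 ÷ 400 = 5 remainder 300 → not divisible by 400
Divisible by 100 but not by 400 → not a leap year


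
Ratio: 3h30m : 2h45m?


Duration 1: 210 minutes
Duration 2: 165 minutes
Ratio = 210:165
GCD = 15
Simplified = 14:11
As a decimal: 14/11 ≈ 1.27

14:11 (1.27)


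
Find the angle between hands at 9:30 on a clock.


Hour hand = 9×30 + 30×0.5 = 285.0°
Minute hand = 30×6 = 180°
Difference = |285.0 - 180| = 105.0°

105.0°


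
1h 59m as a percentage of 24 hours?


0.0826 (8.26%)

Total minutes: 1×60 + 59 = 119
Day = 24×60 = 1440 minutes
Fraction = 119/1440 ≈ 0.0826
As a percentage: 119/1440 × 100 ≈ 8.26%


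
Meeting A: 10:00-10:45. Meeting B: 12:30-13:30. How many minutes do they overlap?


0 minutes

Meeting A: 600-645 (in minutes from midnight)
Meeting B: 750-810
Overlap start = max(600, 750) = 750
Overlap end = min(645, 810) = 645
Overlap = max(0, 645 - 750) = 0 min


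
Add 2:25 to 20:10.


22:35

Start: 1210 minutes from midnight
Add: 145 minutes
Total: 1355 minutes
Hours: 1355 ÷ 60 = 22 remainder 35


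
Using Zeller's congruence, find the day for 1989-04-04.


Zeller's congruence:
q=4, m=4, k=89, j=19
h = (4 + ⌊13×5/5⌋ + 89 + ⌊89/4⌋ + ⌊19/4⌋ - 2×19) mod 7
= (4 + 13 + 89 + 22 + 4 - 38) mod 7
= 94 mod 7 = 3
h=3 → Tuesday

Tuesday


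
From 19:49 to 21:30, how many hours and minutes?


1h 41m

End time in minutes: 21×60 + 30 = 1290
Start time in minutes: 19×60 + 49 = 1189
Difference = 1290 - 1189 = 101 minutes
= 1 hours 41 minutes


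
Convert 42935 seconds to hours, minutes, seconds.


Hours: 42935 ÷ 3600 = 11 remainder 3335
Minutes: 3335 ÷ 60 = 55 remainder 35
Seconds: 35

11h 55m 35s


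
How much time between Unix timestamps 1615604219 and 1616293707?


Difference = 1616293707 - 1615604219 = 689488 seconds
In hours: 689488 / 3600 ≈ 191.5
In days: 689488 / 86400 ≈ 7.98

689488 seconds (191.5 hours / 7.98 days)


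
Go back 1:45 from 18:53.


17:08

Start: 1133 minutes from midnight
Subtract: 105 minutes
Remaining: 1133 - 105 = 1028
Hours: 17, Minutes: 8


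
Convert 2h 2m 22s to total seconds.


Hours: 2 × 3600 = 7200
Minutes: 2 × 60 = 120
Seconds: 22
Total = 7200 + 120 + 22 = 7342

7342 seconds


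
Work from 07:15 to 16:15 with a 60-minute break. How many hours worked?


8h 0m (480 minutes)

Total time = (16×60+15) - (7×60+15)
= 975 - 435 = 540 min
Minus break: 540 - 60 = 480 min
= 8h 0m


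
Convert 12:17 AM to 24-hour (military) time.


00:17

Input: 12:17 AM
12 AM → 00 (midnight)


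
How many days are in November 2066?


30 days

Month: November (month 11)
November has 30 days


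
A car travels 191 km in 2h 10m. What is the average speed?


88.2 km/h

Distance: 191 km
Time: 2h 10m = 130 min = 130/60 = 13/6 hours
Speed = 191 ÷ (13/6) = 191 × 6 / 13 = 1146/13 ≈ 88.2 km/h


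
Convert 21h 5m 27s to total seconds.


75927 seconds

Hours: 21 × 3600 = 75600
Minutes: 5 × 60 = 300
Seconds: 27
Total = 75600 + 300 + 27 = 75927


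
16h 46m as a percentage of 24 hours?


Total minutes: 16×60 + 46 = 1006
Day = 24×60 = 1440 minutes
Fraction = 1006/1440 ≈ 0.6986
As a percentage: 1006/1440 × 100 ≈ 69.86%

0.6986 (69.86%)


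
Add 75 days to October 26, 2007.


Start: October 26, 2007
Add 75 days
October 26 → November 1: 31 - 26 + 1 = 6 days (75 - 6 = 69 left)
November 1 → December 1: 30 - 1 + 1 = 30 days (69 - 30 = 39 left)
December 1 → January 1: 31 - 1 + 1 = 31 days (39 - 31 = 8 left)
January 1 + 8 = January 9, 2008

January 9, 2008


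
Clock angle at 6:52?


Hour hand = 6×30 + 52×0.5 = 206.0°
Minute hand = 52×6 = 312°
Difference = |206.0 - 312| = 106.0°

106.0°


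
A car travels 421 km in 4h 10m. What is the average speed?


101.0 km/h

Distance: 421 km
Time: 4h 10m = 250 min = 250/60 = 25/6 hours
Speed = 421 ÷ (25/6) = 421 × 6 / 25 = 2526/25 ≈ 101.0 km/h


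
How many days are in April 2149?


30 days

Month: April (month 4)
April has 30 days


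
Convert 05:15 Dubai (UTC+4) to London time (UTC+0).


Time difference = UTC+0 - UTC+4 = -4 hours
New hour = (5 -4) mod 24
= 1 mod 24 = 1
Minutes unchanged → 01:15

01:15


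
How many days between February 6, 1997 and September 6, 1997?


212 days

From February 6, 1997 to September 6, 1997
Rest of February 1997: 28 - 6 = 22
Full months: March 31, April 30, May 31, June 30, July 31, August 31
Days into September 1997: 6
Total = 22 + 31 + 30 + 31 + 30 + 31 + 31 + 6 = 212 days


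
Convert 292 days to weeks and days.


Weeks: 292 ÷ 7 = 41 remainder 5

41 weeks 5 days


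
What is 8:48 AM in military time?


08:48

Input: 8:48 AM
AM hour stays: 8


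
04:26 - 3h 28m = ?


00:58

Start: 266 minutes from midnight
Subtract: 208 minutes
Remaining: 266 - 208 = 58
Hours: 0, Minutes: 58


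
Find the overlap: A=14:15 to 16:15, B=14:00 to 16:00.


Meeting A: 855-975 (in minutes from midnight)
Meeting B: 840-960
Overlap start = max(855, 840) = 855
Overlap end = min(975, 960) = 960
Overlap = max(0, 960 - 855) = 105 min

105 minutes


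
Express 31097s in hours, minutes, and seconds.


Hours: 31097 ÷ 3600 = 8 remainder 2297
Minutes: 2297 ÷ 60 = 38 remainder 17
Seconds: 17

8h 38m 17s


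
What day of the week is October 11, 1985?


Friday

Zeller's congruence:
q=11, m=10, k=85, j=19
h = (11 + ⌊13×11/5⌋ + 85 + ⌊85/4⌋ + ⌊19/4⌋ - 2×19) mod 7
= (11 + 28 + 85 + 21 + 4 - 38) mod 7
= 111 mod 7 = 6
h=6 → Friday


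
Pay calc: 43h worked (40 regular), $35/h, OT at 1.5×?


$1557.50

Regular: 40h × $35 = $1400.00
Overtime: 43 - 40 = 3h
OT pay: 3h × $35 × 1.5 = $157.50
Total = $1400.00 + $157.50 = $1557.50


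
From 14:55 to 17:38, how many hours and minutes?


End time in minutes: 17×60 + 38 = 1058
Start time in minutes: 14×60 + 55 = 895
Difference = 1058 - 895 = 163 minutes
= 2 hours 43 minutes

2h 43m


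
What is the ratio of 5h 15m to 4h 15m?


21:17 (1.24)

Duration 1: 315 minutes
Duration 2: 255 minutes
Ratio = 315:255
GCD = 15
Simplified = 21:17
As a decimal: 21/17 ≈ 1.24


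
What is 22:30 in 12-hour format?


Hour: 22
22 - 12 = 10 → PM

10:30 PM


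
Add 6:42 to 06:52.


Start: 412 minutes from midnight
Add: 402 minutes
Total: 814 minutes
Hours: 814 ÷ 60 = 13 remainder 34

13:34


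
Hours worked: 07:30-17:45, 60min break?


Total time = (17×60+45) - (7×60+30)
= 1065 - 450 = 615 min
Minus break: 615 - 60 = 555 min
= 9h 15m

9h 15m (555 minutes)


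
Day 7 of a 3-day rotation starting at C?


Shift C

Shifts: A, B, C
Start: C (index 2)
Day 7: (2 + 7 - 1) mod 3
= 8 mod 3
= 2
Index 2 → shift C


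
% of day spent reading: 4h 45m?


19.8%

Time: 285 minutes
Day: 1440 minutes
Percentage = (285/1440) × 100 ≈ 19.8%


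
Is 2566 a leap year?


Rules: divisible by 4 AND (not by 100 OR by 400)
2566 ÷ 4 = 641 remainder 2 → not divisible by 4
Not divisible by 4 → not a leap year

No


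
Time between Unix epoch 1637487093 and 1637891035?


Difference = 1637891035 - 1637487093 = 403942 seconds
In hours: 403942 / 3600 ≈ 112.2
In days: 403942 / 86400 ≈ 4.68

403942 seconds (112.2 hours / 4.68 days)


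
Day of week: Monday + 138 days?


Saturday

Start: Monday (index 0)
(0 + 138) mod 7
= 138 mod 7
= 5
Index 5 → Saturday


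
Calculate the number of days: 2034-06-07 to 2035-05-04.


331 days

From June 7, 2034 to May 4, 2035
Rest of June 2034: 30 - 7 = 23
Full months: July 31, August 31, September 30, October 31, November 30, December 31, January 31, February 2035 28, March 31, April 30
Days into May 2035: 4
Total = 23 + 31 + 31 + 30 + 31 + 30 + 31 + 31 + 28 + 31 + 30 + 4 = 331 days


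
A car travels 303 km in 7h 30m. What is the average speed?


Distance: 303 km
Time: 7h 30m = 450 min = 450/60 = 15/2 hours
Speed = 303 ÷ (15/2) = 303 × 2 / 15 = 606/15 = 40.4 km/h

40.4 km/h


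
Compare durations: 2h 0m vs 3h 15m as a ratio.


8:13 (0.62)

Duration 1: 120 minutes
Duration 2: 195 minutes
Ratio = 120:195
GCD = 15
Simplified = 8:13
As a decimal: 8/13 ≈ 0.62


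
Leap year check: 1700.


No

Rules: divisible by 4 AND (not by 100 OR by 400)
1700 ÷ 4 = 425 exactly → divisible by 4
1700 ÷ 100 = 17 exactly → divisible by 100
1700 ÷ 400 = 4 remainder 100 → not divisible by 400
Divisible by 100 but not by 400 → not a leap year


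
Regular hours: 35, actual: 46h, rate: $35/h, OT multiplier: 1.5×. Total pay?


Regular: 35h × $35 = $1225.00
Overtime: 46 - 35 = 11h
OT pay: 11h × $35 × 1.5 = $577.50
Total = $1225.00 + $577.50 = $1802.50

$1802.50


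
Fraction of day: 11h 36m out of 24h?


0.4833 (48.33%)

Total minutes: 11×60 + 36 = 696
Day = 24×60 = 1440 minutes
Fraction = 696/1440 ≈ 0.4833
As a percentage: 696/1440 × 100 ≈ 48.33%


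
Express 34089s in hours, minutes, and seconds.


Hours: 34089 ÷ 3600 = 9 remainder 1689
Minutes: 1689 ÷ 60 = 28 remainder 9
Seconds: 9

9h 28m 9s


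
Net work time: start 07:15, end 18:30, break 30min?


Total time = (18×60+30) - (7×60+15)
= 1110 - 435 = 675 min
Minus break: 675 - 30 = 645 min
= 10h 45m

10h 45m (645 minutes)


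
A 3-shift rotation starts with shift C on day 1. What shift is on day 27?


Shifts: A, B, C
Start: C (index 2)
Day 27: (2 + 27 - 1) mod 3
= 28 mod 3
= 1
Index 1 → shift B

Shift B


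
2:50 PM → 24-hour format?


14:50

Input: 2:50 PM
PM: 2 + 12 = 14


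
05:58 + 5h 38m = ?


11:36

Start: 358 minutes from midnight
Add: 338 minutes
Total: 696 minutes
Hours: 696 ÷ 60 = 11 remainder 36


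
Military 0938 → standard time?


Hour: 9
9 < 12 → AM

9:38 AM


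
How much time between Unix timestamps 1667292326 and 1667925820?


Difference = 1667925820 - 1667292326 = 633494 seconds
In hours: 633494 / 3600 ≈ 176.0
In days: 633494 / 86400 ≈ 7.33

633494 seconds (176.0 hours / 7.33 days)


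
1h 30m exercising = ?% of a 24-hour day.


Time: 90 minutes
Day: 1440 minutes
Percentage = (90/1440) × 100 ≈ 6.3%

6.3%


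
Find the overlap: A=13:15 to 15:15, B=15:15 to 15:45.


Meeting A: 795-915 (in minutes from midnight)
Meeting B: 915-945
Overlap start = max(795, 915) = 915
Overlap end = min(915, 945) = 915
Overlap = max(0, 915 - 915) = 0 min

0 minutes


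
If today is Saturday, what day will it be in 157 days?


Start: Saturday (index 5)
(5 + 157) mod 7
= 162 mod 7
= 1
Index 1 → Tuesday

Tuesday


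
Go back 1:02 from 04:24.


03:22

Start: 264 minutes from midnight
Subtract: 62 minutes
Remaining: 264 - 62 = 202
Hours: 3, Minutes: 22


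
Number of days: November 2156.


Month: November (month 11)
November has 30 days

30 days


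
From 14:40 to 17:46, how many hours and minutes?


3h 6m

End time in minutes: 17×60 + 46 = 1066
Start time in minutes: 14×60 + 40 = 880
Difference = 1066 - 880 = 186 minutes
= 3 hours 6 minutes


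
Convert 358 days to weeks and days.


Weeks: 358 ÷ 7 = 51 remainder 1

51 weeks 1 days


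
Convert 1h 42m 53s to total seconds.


Hours: 1 × 3600 = 3600
Minutes: 42 × 60 = 2520
Seconds: 53
Total = 3600 + 2520 + 53 = 6173

6173 seconds


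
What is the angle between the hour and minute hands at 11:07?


Hour hand = 11×30 + 7×0.5 = 333.5°
Minute hand = 7×6 = 42°
Difference = |333.5 - 42| = 291.5°
Since > 180°: 360 - 291.5 = 68.5°

68.5°


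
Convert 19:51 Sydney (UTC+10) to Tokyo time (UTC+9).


Time difference = UTC+9 - UTC+10 = -1 hours
New hour = (19 -1) mod 24
= 18 mod 24 = 18
Minutes unchanged → 18:51

18:51


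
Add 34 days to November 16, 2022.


December 20, 2022

Start: November 16, 2022
Add 34 days
November 16 → December 1: 30 - 16 + 1 = 15 days (34 - 15 = 19 left)
December 1 + 19 = December 20, 2022


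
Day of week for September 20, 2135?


Zeller's congruence:
q=20, m=9, k=35, j=21
h = (20 + ⌊13×10/5⌋ + 35 + ⌊35/4⌋ + ⌊21/4⌋ - 2×21) mod 7
= (20 + 26 + 35 + 8 + 5 - 42) mod 7
= 52 mod 7 = 3
h=3 → Tuesday

Tuesday


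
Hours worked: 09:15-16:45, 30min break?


Total time = (16×60+45) - (9×60+15)
= 1005 - 555 = 450 min
Minus break: 450 - 30 = 420 min
= 7h 0m

7h 0m (420 minutes)


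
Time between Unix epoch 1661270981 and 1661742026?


471045 seconds (130.8 hours / 5.45 days)

Difference = 1661742026 - 1661270981 = 471045 seconds
In hours: 471045 / 3600 ≈ 130.8
In days: 471045 / 86400 ≈ 5.45


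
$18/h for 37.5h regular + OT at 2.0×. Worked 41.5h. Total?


Regular: 37.5h × $18 = $675.00
Overtime: 41.5 - 37.5 = 4.0h
OT pay: 4.0h × $18 × 2.0 = $144.00
Total = $675.00 + $144.00 = $819.00

$819.00


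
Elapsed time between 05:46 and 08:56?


3h 10m

End time in minutes: 8×60 + 56 = 536
Start time in minutes: 5×60 + 46 = 346
Difference = 536 - 346 = 190 minutes
= 3 hours 10 minutes


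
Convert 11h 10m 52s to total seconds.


Hours: 11 × 3600 = 39600
Minutes: 10 × 60 = 600
Seconds: 52
Total = 39600 + 600 + 52 = 40252

40252 seconds


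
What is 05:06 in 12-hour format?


5:06 AM

Hour: 5
5 < 12 → AM


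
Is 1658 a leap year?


No

Rules: divisible by 4 AND (not by 100 OR by 400)
1658 ÷ 4 = 414 remainder 2 → not divisible by 4
Not divisible by 4 → not a leap year


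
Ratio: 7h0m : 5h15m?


Duration 1: 420 minutes
Duration 2: 315 minutes
Ratio = 420:315
GCD = 105
Simplified = 4:3
As a decimal: 4/3 ≈ 1.33

4:3 (1.33)


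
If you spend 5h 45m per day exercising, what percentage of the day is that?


Time: 345 minutes
Day: 1440 minutes
Percentage = (345/1440) × 100 ≈ 24.0%

24.0%


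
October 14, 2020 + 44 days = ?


Start: October 14, 2020
Add 44 days
October 14 → November 1: 31 - 14 + 1 = 18 days (44 - 18 = 26 left)
November 1 + 26 = November 27, 2020

November 27, 2020


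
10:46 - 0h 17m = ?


10:29

Start: 646 minutes from midnight
Subtract: 17 minutes
Remaining: 646 - 17 = 629
Hours: 10, Minutes: 29


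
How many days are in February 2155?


Month: February (month 2)
February: 28 or 29 (leap year)
2155 leap year? No

28 days


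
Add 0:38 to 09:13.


09:51

Start: 553 minutes from midnight
Add: 38 minutes
Total: 591 minutes
Hours: 591 ÷ 60 = 9 remainder 51


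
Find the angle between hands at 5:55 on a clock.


Hour hand = 5×30 + 55×0.5 = 177.5°
Minute hand = 55×6 = 330°
Difference = |177.5 - 330| = 152.5°

152.5°


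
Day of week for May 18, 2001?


Friday

Zeller's congruence:
q=18, m=5, k=1, j=20
h = (18 + ⌊13×6/5⌋ + 1 + ⌊1/4⌋ + ⌊20/4⌋ - 2×20) mod 7
= (18 + 15 + 1 + 0 + 5 - 40) mod 7
= -1 mod 7 = 6
h=6 → Friday


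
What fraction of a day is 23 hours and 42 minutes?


Total minutes: 23×60 + 42 = 1422
Day = 24×60 = 1440 minutes
Fraction = 1422/1440 = 0.9875
As a percentage: 1422/1440 × 100 = 98.75%

0.9875 (98.75%)
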